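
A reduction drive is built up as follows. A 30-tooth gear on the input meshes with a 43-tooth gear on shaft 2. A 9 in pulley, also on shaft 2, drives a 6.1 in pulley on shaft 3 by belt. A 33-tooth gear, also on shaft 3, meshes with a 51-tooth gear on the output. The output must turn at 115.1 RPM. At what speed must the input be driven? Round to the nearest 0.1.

172.8 RPM

Overall ratio R = 1.4333 × 0.67778 × 1.5455 = 1.5014.
Required input speed = output speed × R = 115.1 × 1.5014 = 172.81 RPM.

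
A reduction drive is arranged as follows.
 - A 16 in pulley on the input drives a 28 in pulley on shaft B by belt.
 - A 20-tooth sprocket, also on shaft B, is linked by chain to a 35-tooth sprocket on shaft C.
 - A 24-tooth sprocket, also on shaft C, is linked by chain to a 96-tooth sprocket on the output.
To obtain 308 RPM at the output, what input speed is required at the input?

Overall ratio R = 1.75 × 1.75 × 4 = 12.25.
Required input speed = output speed × R = 308 × 12.25 = 3773 RPM.

3773 RPM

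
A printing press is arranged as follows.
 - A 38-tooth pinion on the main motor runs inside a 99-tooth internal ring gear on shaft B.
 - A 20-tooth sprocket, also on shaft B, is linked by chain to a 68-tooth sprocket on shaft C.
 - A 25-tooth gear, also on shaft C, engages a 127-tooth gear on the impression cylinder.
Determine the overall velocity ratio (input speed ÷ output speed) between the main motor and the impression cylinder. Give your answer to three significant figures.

Each stage contributes driven/driver: internal gear 99/38 = 2.6053, chain 68/20 = 3.4, gear mesh 127/25 = 5.08.
Overall: 2.6053 × 3.4 × 5.08 = 44.998.

45.0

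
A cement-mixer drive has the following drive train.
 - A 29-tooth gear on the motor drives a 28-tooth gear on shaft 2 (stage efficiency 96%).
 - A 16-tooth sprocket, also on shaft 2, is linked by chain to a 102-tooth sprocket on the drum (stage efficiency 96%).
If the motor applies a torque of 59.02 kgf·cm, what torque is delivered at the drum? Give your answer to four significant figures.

Gear mesh: ratio = 28/29 = 0.96552; torque at shaft 2 = 59.02 × 0.96552 × 0.96 = 54.705 kgf·cm.
Chain: ratio = 102/16 = 6.375; torque at the drum = 54.705 × 6.375 × 0.96 = 334.8 kgf·cm.

334.8 kgf·cm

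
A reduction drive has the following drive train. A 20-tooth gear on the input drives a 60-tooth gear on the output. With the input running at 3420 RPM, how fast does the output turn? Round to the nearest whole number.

gear mesh 60/20 = 3 → 3420/3 = 1140 RPM

1140 RPM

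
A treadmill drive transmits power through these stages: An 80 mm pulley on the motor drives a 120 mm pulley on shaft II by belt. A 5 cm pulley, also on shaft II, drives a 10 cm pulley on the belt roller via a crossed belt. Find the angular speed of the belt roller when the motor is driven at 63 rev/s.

belt 120/80 = 1.5 → 63/1.5 = 42 rev/s
belt 10/5 = 2 → 42/2 = 21 rev/s

21 rev/s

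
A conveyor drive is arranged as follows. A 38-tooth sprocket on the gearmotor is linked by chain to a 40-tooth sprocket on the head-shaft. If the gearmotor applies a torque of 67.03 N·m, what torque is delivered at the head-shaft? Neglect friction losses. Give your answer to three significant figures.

70.6 N·m

chain 40/38 = 1.0526 → τ = 67.03·1.0526 = 70.558 N·m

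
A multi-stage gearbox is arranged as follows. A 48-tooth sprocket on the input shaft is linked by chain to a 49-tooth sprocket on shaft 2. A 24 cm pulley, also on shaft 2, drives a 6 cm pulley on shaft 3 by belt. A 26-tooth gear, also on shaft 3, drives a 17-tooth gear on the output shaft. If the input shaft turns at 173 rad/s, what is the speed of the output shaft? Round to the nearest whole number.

Chain: ratio = 49/48 = 1.0208, so shaft 2 turns at 173 / 1.0208 = 169.47 rad/s.
Belt: ratio = 6/24 = 0.25, so shaft 3 turns at 169.47 / 0.25 = 677.88 rad/s.
Gear mesh: ratio = 17/26 = 0.65385, so the output shaft turns at 677.88 / 0.65385 = 1036.8 rad/s.

1037 rad/s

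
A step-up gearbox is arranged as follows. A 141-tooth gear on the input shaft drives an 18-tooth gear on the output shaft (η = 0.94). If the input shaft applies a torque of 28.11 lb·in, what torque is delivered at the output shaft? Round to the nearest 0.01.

3.37 lb·in

After the gear mesh (18/141): 28.11 × 0.12766 × 0.94 = 3.3732 lb·in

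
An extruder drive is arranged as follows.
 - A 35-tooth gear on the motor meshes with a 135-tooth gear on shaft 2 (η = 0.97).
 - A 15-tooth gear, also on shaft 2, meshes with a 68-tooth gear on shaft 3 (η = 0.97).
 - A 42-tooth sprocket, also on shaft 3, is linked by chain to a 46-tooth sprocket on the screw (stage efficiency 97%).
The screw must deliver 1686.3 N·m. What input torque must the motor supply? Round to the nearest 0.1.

96.5 N·m

Overall ratio R = 3.8571 × 4.5333 × 1.0952 = 19.151; overall efficiency η = 0.97 × 0.97 × 0.97 = 0.9127.
Input torque = output torque / (R × η) = 1686.3 / (19.151 × 0.9127) = 96.478 N·m.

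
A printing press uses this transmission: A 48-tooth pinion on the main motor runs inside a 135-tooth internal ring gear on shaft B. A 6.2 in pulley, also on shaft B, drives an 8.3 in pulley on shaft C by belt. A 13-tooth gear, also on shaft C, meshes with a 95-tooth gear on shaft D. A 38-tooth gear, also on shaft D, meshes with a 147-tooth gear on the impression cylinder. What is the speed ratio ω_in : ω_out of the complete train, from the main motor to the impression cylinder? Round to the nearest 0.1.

106.4

Each stage contributes driven/driver: internal gear 135/48 = 2.8125, belt 8.3/6.2 = 1.3387, gear mesh 95/13 = 7.3077, gear mesh 147/38 = 3.8684.
Overall: 2.8125 × 1.3387 × 7.3077 × 3.8684 = 106.44.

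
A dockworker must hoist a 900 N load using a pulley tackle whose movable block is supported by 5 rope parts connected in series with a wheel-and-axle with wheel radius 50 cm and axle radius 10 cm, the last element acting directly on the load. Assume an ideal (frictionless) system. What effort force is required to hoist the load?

Block-and-tackle MA = number of supporting rope parts = 5.
Wheel-and-axle MA = R/r = 50/10 = 5.
Combined ideal MA = 5 × 5 = 25.
Effort = load / MA = 900 / 25 = 36 N.

36 N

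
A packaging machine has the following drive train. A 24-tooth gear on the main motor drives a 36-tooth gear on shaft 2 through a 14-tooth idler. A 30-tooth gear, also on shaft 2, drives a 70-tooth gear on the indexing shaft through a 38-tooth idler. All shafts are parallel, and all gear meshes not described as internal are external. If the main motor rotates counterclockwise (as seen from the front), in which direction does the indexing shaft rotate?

the main motor → shaft 2: driver → idler → driven is 2 external meshes, 2 reversals → CCW.
shaft 2 → the indexing shaft: driver → idler → driven is 2 external meshes, 2 reversals → CCW.
4 reversals in total — an even number — so the indexing shaft turns the same way as the main motor.

counterclockwise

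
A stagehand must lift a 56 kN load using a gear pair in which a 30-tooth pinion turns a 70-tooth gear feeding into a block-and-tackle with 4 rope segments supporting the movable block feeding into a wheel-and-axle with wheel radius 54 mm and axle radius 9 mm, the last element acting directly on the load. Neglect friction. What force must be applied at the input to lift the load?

Gear pair MA = 70/30 = 2.3333.
Block-and-tackle MA = number of supporting rope parts = 4.
Wheel-and-axle MA = R/r = 54/9 = 6.
Combined ideal MA = 2.3333 × 4 × 6 = 56.
Effort = load / MA = 56 / 56 = 1 kN.

1 kN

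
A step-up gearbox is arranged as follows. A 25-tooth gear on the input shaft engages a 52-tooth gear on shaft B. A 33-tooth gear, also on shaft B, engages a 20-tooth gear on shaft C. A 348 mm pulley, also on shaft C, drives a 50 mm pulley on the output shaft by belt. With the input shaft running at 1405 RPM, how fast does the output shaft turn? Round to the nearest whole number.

7757 RPM

gear mesh 52/25 = 2.08 → 1405/2.08 = 675.48 RPM
gear mesh 20/33 = 0.60606 → 675.48/0.60606 = 1114.5 RPM
belt 50/348 = 0.14368 → 1114.5/0.14368 = 7757.2 RPM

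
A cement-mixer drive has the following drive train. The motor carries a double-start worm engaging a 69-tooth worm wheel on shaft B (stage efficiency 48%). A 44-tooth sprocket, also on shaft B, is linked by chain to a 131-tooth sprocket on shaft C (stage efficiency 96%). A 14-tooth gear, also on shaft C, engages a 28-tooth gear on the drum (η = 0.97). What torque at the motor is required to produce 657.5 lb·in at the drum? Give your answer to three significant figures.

Overall ratio R = 34.5 × 2.9773 × 2 = 205.43; overall efficiency η = 0.48 × 0.96 × 0.97 = 0.4470.
Input torque = output torque / (R × η) = 657.5 / (205.43 × 0.4470) = 7.1605 lb·in.

7.16 lb·in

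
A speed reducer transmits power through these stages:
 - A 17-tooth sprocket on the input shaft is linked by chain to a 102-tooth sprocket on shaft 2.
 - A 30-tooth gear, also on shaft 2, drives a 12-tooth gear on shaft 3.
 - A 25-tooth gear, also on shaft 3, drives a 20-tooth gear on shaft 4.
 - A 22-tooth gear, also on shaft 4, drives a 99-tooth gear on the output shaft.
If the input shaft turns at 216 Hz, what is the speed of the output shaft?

chain 102/17 = 6 → 216/6 = 36 Hz
gear mesh 12/30 = 0.4 → 36/0.4 = 90 Hz
gear mesh 20/25 = 0.8 → 90/0.8 = 112.5 Hz
gear mesh 99/22 = 4.5 → 112.5/4.5 = 25 Hz

25 Hz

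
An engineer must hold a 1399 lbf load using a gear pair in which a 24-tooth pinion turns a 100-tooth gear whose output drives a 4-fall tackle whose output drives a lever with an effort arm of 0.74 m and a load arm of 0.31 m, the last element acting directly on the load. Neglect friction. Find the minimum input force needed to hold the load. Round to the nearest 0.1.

35.2 lbf

Gear pair MA = 100/24 = 4.1667.
Block-and-tackle MA = number of supporting rope parts = 4.
Lever MA = effort arm / load arm = 0.74/0.31 = 2.3871.
Combined ideal MA = 4.1667 × 4 × 2.3871 = 39.785.
Effort = load / MA = 1399 / 39.785 = 35.164 lbf.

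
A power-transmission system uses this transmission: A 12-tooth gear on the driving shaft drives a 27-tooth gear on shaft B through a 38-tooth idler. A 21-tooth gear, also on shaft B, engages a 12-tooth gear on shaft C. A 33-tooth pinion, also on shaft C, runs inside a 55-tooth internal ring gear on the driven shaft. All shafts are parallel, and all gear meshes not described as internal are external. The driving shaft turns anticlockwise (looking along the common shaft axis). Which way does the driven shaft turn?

the driving shaft → shaft B: driver → idler → driven is 2 external meshes, 2 reversals → CCW.
shaft B → shaft C: external mesh, 1 reversal → CW.
shaft C → the driven shaft: internal mesh, same direction → CW.
3 reversals in total — an odd number — so the driven shaft turns opposite to the driving shaft.

clockwise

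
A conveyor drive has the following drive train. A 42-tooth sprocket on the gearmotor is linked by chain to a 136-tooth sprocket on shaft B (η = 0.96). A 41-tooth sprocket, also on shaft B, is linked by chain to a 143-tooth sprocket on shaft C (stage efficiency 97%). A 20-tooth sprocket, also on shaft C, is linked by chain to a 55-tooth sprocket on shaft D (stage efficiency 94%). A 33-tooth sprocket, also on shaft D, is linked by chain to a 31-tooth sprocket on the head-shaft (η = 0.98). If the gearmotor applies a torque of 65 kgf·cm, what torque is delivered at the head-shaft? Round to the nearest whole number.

1627 kgf·cm

chain 136/42 = 3.2381 → τ = 65·3.2381·0.96 = 202.06 kgf·cm
chain 143/41 = 3.4878 → τ = 202.06·3.4878·0.97 = 683.59 kgf·cm
chain 55/20 = 2.75 → τ = 683.59·2.75·0.94 = 1767.1 kgf·cm
chain 31/33 = 0.93939 → τ = 1767.1·0.93939·0.98 = 1626.8 kgf·cm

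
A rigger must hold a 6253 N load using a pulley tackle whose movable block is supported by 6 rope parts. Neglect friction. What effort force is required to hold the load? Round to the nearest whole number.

Block-and-tackle MA = number of supporting rope parts = 6.
Effort = load / MA = 6253 / 6 = 1042.2 N.

1042 N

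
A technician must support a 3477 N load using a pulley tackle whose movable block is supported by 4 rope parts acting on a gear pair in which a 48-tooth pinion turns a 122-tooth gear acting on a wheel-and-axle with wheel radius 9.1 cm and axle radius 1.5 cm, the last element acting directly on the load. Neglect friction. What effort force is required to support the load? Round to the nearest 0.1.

Block-and-tackle MA = number of supporting rope parts = 4.
Gear pair MA = 122/48 = 2.5417.
Wheel-and-axle MA = R/r = 9.1/1.5 = 6.0667.
Combined ideal MA = 4 × 2.5417 × 6.0667 = 61.678.
Effort = load / MA = 3477 / 61.678 = 56.374 N.

56.4 N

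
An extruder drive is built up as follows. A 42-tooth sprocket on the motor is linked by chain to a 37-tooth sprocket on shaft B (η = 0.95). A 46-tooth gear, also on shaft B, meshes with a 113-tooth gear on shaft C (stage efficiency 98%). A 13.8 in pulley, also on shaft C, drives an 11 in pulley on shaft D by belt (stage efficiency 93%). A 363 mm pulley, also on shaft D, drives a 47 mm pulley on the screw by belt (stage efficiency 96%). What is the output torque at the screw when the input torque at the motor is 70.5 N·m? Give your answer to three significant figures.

After the chain (37/42): 70.5 × 0.88095 × 0.95 = 59.002 N·m
After the gear mesh (113/46): 59.002 × 2.4565 × 0.98 = 142.04 N·m
After the belt (11/13.8): 142.04 × 0.7971 × 0.93 = 105.3 N·m
After the belt (47/363): 105.3 × 0.12948 × 0.96 = 13.088 N·m

13.1 N·m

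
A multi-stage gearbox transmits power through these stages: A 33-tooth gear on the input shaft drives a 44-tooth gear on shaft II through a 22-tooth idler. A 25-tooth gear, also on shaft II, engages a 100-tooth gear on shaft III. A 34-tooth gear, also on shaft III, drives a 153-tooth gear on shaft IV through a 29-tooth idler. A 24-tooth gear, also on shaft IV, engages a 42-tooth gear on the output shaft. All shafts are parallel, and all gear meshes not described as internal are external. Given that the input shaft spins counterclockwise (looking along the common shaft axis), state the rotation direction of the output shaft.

the input shaft → shaft II: driver → idler → driven is 2 external meshes, 2 reversals → CCW.
shaft II → shaft III: external mesh, 1 reversal → CW.
shaft III → shaft IV: driver → idler → driven is 2 external meshes, 2 reversals → CW.
shaft IV → the output shaft: external mesh, 1 reversal → CCW.
6 reversals in total — an even number — so the output shaft turns the same way as the input shaft.

counterclockwise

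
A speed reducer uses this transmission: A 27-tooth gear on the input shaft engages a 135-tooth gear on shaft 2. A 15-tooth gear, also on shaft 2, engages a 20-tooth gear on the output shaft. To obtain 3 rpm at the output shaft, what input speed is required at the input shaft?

Overall ratio R = 5 × 1.3333 = 6.6667.
Required input speed = output speed × R = 3 × 6.6667 = 20 rpm.

20 rpm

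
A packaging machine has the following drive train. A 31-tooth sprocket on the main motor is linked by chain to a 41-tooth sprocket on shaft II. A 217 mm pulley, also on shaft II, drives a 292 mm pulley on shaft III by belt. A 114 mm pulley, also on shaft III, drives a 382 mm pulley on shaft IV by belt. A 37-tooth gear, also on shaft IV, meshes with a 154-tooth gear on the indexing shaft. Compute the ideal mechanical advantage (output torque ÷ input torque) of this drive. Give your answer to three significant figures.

Each stage contributes driven/driver: chain 41/31 = 1.3226, belt 292/217 = 1.3456, belt 382/114 = 3.3509, gear mesh 154/37 = 4.1622.
Overall: 1.3226 × 1.3456 × 3.3509 × 4.1622 = 24.821.

24.8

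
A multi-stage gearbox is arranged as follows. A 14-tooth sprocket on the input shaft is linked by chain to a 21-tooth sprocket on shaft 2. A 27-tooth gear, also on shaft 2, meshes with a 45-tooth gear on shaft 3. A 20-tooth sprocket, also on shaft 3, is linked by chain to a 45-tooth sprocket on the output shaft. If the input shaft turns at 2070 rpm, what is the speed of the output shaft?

368 rpm

the input shaft → shaft 2 (chain, 21/14): 2070 ÷ 1.5 = 1380 rpm
shaft 2 → shaft 3 (gear mesh, 45/27): 1380 ÷ 1.6667 = 828 rpm
shaft 3 → the output shaft (chain, 45/20): 828 ÷ 2.25 = 368 rpm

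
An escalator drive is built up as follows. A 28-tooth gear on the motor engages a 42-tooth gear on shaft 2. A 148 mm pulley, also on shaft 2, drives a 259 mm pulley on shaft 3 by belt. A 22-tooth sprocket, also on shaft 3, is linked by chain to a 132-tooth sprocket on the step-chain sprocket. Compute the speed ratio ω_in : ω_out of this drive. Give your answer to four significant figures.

Each stage contributes driven/driver: gear mesh 42/28 = 1.5, belt 259/148 = 1.75, chain 132/22 = 6.
Overall: 1.5 × 1.75 × 6 = 15.75.

15.75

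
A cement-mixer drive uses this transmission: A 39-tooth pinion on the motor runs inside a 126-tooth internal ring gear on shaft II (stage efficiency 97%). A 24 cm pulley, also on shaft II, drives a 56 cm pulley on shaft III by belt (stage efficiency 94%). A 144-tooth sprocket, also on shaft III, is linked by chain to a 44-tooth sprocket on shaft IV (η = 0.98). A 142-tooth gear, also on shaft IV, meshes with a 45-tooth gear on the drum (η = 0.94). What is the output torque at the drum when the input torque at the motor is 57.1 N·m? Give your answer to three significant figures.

After the internal gear (126/39): 57.1 × 3.2308 × 0.97 = 178.94 N·m
After the belt (56/24): 178.94 × 2.3333 × 0.94 = 392.48 N·m
After the chain (44/144): 392.48 × 0.30556 × 0.98 = 117.53 N·m
After the gear mesh (45/142): 117.53 × 0.3169 × 0.94 = 35.01 N·m

35.0 N·m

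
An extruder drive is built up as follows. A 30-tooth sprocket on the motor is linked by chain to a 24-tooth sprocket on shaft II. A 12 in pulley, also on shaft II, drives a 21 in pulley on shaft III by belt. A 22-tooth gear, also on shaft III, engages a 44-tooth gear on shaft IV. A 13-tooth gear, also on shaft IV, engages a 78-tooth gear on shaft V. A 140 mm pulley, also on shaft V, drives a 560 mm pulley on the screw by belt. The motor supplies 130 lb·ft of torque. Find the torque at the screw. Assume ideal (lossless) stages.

After the chain (24/30): 130 × 0.8 = 104 lb·ft
After the belt (21/12): 104 × 1.75 = 182 lb·ft
After the gear mesh (44/22): 182 × 2 = 364 lb·ft
After the gear mesh (78/13): 364 × 6 = 2184 lb·ft
After the belt (560/140): 2184 × 4 = 8736 lb·ft

8736 lb·ft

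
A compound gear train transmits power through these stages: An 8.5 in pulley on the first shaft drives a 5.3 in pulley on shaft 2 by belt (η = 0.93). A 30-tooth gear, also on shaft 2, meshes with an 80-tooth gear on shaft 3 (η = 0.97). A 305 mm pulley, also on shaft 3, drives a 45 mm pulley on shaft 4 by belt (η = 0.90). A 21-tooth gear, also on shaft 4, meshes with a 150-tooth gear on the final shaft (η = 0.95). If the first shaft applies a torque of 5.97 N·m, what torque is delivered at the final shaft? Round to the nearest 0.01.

After the belt (5.3/8.5): 5.97 × 0.62353 × 0.93 = 3.4619 N·m
After the gear mesh (80/30): 3.4619 × 2.6667 × 0.97 = 8.9548 N·m
After the belt (45/305): 8.9548 × 0.14754 × 0.90 = 1.1891 N·m
After the gear mesh (150/21): 1.1891 × 7.1429 × 0.95 = 8.0687 N·m

8.07 N·m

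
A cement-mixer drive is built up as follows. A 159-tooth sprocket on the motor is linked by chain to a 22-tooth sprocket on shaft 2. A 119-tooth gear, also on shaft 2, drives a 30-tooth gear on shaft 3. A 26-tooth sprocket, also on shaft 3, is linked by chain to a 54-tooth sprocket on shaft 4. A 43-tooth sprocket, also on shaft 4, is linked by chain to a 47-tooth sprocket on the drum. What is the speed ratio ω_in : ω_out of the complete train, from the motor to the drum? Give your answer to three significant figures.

Each stage contributes driven/driver: chain 22/159 = 0.13836, gear mesh 30/119 = 0.2521, chain 54/26 = 2.0769, chain 47/43 = 1.093.
Overall: 0.13836 × 0.2521 × 2.0769 × 1.093 = 0.079186.

0.0792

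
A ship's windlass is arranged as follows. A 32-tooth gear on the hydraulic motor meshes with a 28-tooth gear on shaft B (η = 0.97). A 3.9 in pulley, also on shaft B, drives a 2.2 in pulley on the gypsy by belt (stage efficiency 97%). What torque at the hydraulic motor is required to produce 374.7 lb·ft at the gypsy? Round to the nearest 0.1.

806.8 lb·ft

Overall ratio R = 0.875 × 0.5641 = 0.49359; overall efficiency η = 0.97 × 0.97 = 0.9409.
Input torque = output torque / (R × η) = 374.7 / (0.49359 × 0.9409) = 806.82 lb·ft.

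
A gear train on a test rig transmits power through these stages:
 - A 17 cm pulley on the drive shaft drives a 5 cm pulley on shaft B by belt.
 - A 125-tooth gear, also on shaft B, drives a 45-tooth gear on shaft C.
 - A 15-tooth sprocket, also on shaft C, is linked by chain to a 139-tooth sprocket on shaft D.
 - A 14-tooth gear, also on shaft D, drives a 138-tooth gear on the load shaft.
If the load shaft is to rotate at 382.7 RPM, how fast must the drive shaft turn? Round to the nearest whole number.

3701 RPM

Overall ratio R = 0.29412 × 0.36 × 9.2667 × 9.8571 = 9.6716.
Required input speed = output speed × R = 382.7 × 9.6716 = 3701.3 RPM.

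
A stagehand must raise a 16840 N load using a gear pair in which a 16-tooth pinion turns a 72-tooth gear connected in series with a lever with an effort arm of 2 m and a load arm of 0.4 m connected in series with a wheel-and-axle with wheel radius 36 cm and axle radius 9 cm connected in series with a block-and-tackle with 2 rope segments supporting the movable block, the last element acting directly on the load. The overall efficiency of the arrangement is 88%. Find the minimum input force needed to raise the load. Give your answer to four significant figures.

Gear pair MA = 72/16 = 4.5.
Lever MA = effort arm / load arm = 2/0.4 = 5.
Wheel-and-axle MA = R/r = 36/9 = 4.
Block-and-tackle MA = number of supporting rope parts = 2.
Combined ideal MA = 4.5 × 5 × 4 × 2 = 180.
Actual MA = 180 × 0.88 = 158.4.
Effort = load / actual MA = 16840 / 158.4 = 106.31 N.

106.3 N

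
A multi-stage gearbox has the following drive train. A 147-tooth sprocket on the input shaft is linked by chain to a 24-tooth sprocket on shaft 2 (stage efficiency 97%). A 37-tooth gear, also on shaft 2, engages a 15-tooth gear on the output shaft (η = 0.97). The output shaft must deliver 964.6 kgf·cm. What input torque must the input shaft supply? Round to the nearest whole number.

Overall ratio R = 0.16327 × 0.40541 = 0.066189; overall efficiency η = 0.97 × 0.97 = 0.9409.
Input torque = output torque / (R × η) = 964.6 / (0.066189 × 0.9409) = 15489 kgf·cm.

15489 kgf·cm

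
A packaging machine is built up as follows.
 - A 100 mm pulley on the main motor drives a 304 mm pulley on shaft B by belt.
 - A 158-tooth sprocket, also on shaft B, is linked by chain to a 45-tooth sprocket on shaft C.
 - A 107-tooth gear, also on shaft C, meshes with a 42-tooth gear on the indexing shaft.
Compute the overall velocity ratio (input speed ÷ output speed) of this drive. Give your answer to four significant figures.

0.3399

Each stage contributes driven/driver: belt 304/100 = 3.04, chain 45/158 = 0.28481, gear mesh 42/107 = 0.39252.
Overall: 3.04 × 0.28481 × 0.39252 = 0.33986.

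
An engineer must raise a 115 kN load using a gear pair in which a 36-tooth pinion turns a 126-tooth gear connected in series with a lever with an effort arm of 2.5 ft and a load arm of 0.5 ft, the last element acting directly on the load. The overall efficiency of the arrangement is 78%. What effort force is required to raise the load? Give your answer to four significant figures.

Gear pair MA = 126/36 = 3.5.
Lever MA = effort arm / load arm = 2.5/0.5 = 5.
Combined ideal MA = 3.5 × 5 = 17.5.
Actual MA = 17.5 × 0.78 = 13.65.
Effort = load / actual MA = 115 / 13.65 = 8.4249 kN.

8.425 kN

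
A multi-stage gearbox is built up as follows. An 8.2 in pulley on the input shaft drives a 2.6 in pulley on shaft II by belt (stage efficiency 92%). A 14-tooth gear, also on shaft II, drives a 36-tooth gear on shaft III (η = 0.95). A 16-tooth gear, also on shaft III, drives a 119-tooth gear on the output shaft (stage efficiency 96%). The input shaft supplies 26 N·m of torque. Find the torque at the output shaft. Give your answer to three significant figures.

After the belt (2.6/8.2): 26 × 0.31707 × 0.92 = 7.5844 N·m
After the gear mesh (36/14): 7.5844 × 2.5714 × 0.95 = 18.528 N·m
After the gear mesh (119/16): 18.528 × 7.4375 × 0.96 = 132.29 N·m

132 N·m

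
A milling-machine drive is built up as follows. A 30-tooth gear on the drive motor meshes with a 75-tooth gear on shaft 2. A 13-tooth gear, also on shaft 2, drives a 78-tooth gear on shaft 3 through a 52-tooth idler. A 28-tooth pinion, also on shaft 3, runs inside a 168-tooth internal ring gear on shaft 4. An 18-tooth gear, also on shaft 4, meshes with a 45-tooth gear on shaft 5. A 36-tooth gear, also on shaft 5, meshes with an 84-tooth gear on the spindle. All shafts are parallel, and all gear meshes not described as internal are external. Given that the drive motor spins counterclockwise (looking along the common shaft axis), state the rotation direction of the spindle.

clockwise

the drive motor → shaft 2: external mesh, 1 reversal → CW.
shaft 2 → shaft 3: driver → idler → driven is 2 external meshes, 2 reversals → CW.
shaft 3 → shaft 4: internal mesh, same direction → CW.
shaft 4 → shaft 5: external mesh, 1 reversal → CCW.
shaft 5 → the spindle: external mesh, 1 reversal → CW.
5 reversals in total — an odd number — so the spindle turns opposite to the drive motor.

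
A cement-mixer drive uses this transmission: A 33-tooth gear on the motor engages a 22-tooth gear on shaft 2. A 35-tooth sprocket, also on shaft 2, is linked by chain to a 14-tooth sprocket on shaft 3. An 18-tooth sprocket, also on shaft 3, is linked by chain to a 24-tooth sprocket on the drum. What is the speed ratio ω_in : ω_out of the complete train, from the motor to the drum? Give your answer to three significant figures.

0.356

Each stage contributes driven/driver: gear mesh 22/33 = 0.66667, chain 14/35 = 0.4, chain 24/18 = 1.3333.
Overall: 0.66667 × 0.4 × 1.3333 = 0.35556.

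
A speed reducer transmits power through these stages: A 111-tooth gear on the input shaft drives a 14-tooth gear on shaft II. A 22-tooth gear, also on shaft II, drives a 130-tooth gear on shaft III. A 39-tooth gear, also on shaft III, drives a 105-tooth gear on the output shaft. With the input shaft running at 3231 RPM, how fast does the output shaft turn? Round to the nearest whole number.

gear mesh 14/111 = 0.12613 → 3231/0.12613 = 25617 RPM
gear mesh 130/22 = 5.9091 → 25617/5.9091 = 4335.2 RPM
gear mesh 105/39 = 2.6923 → 4335.2/2.6923 = 1610.2 RPM

1610 RPM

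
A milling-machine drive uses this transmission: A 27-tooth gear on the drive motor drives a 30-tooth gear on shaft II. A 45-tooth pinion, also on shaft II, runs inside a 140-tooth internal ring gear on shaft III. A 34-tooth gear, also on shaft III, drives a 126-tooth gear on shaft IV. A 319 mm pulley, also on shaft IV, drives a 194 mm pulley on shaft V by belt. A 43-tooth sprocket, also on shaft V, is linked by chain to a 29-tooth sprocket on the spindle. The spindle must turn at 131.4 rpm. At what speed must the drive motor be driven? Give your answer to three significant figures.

Overall ratio R = 1.1111 × 3.1111 × 3.7059 × 0.60815 × 0.67442 = 5.2542.
Required input speed = output speed × R = 131.4 × 5.2542 = 690.4 rpm.

690 rpm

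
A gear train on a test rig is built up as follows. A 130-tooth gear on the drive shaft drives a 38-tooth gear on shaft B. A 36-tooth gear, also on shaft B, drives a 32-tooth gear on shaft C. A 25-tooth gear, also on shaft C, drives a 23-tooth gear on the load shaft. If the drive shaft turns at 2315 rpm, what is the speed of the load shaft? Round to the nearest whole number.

9684 rpm

gear mesh 38/130 = 0.29231 → 2315/0.29231 = 7919.7 rpm
gear mesh 32/36 = 0.88889 → 7919.7/0.88889 = 8909.7 rpm
gear mesh 23/25 = 0.92 → 8909.7/0.92 = 9684.5 rpm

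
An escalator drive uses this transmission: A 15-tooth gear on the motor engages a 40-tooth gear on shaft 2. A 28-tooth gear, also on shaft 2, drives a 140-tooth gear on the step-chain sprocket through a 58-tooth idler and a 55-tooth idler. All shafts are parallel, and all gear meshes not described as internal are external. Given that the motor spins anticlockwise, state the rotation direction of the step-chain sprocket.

anticlockwise

the motor → shaft 2: external mesh, 1 reversal → CW.
shaft 2 → the step-chain sprocket: driver → idler → idler → driven is 3 external meshes, 3 reversals → CCW.
4 reversals in total — an even number — so the step-chain sprocket turns the same way as the motor.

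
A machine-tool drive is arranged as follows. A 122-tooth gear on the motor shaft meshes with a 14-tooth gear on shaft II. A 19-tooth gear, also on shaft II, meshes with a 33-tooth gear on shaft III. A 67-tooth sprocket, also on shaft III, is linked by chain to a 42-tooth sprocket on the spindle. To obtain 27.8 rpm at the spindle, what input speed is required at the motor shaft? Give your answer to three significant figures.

Overall ratio R = 0.11475 × 1.7368 × 0.62687 = 0.12494.
Required input speed = output speed × R = 27.8 × 0.12494 = 3.4733 rpm.

3.47 rpm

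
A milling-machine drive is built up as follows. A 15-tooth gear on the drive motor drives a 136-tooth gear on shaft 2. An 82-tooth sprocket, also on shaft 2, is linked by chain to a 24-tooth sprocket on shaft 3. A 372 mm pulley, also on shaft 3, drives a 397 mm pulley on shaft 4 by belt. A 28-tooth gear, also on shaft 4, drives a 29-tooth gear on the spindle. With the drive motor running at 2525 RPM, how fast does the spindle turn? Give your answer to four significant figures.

860.9 RPM

the drive motor → shaft 2 (gear mesh, 136/15): 2525 ÷ 9.0667 = 278.49 RPM
shaft 2 → shaft 3 (chain, 24/82): 278.49 ÷ 0.29268 = 951.52 RPM
shaft 3 → shaft 4 (belt, 397/372): 951.52 ÷ 1.0672 = 891.6 RPM
shaft 4 → the spindle (gear mesh, 29/28): 891.6 ÷ 1.0357 = 860.85 RPM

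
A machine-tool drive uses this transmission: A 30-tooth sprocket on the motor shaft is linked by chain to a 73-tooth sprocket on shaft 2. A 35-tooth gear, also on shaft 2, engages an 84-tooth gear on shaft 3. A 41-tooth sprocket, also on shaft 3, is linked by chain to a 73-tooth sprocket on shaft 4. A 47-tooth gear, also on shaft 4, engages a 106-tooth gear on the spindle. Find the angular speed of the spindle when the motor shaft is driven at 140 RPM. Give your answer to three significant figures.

5.97 RPM

Chain: ratio = 73/30 = 2.4333, so shaft 2 turns at 140 / 2.4333 = 57.534 RPM.
Gear mesh: ratio = 84/35 = 2.4, so shaft 3 turns at 57.534 / 2.4 = 23.973 RPM.
Chain: ratio = 73/41 = 1.7805, so shaft 4 turns at 23.973 / 1.7805 = 13.464 RPM.
Gear mesh: ratio = 106/47 = 2.2553, so the spindle turns at 13.464 / 2.2553 = 5.9699 RPM.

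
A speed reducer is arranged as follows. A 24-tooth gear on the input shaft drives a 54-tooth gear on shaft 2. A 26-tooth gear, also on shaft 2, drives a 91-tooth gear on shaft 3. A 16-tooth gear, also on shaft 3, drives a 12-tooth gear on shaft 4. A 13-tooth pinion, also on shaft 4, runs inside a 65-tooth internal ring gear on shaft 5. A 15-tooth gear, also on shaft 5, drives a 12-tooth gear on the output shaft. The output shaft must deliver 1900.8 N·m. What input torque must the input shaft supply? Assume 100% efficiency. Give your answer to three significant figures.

80.5 N·m

Overall ratio R = 2.25 × 3.5 × 0.75 × 5 × 0.8 = 23.625.
Input torque = output torque / R = 1900.8 / 23.625 = 80.457 N·m.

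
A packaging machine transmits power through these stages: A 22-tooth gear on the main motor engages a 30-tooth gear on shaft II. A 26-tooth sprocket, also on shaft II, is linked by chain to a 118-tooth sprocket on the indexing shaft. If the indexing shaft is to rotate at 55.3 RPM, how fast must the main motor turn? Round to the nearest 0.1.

342.2 RPM

Overall ratio R = 1.3636 × 4.5385 = 6.1888.
Required input speed = output speed × R = 55.3 × 6.1888 = 342.24 RPM.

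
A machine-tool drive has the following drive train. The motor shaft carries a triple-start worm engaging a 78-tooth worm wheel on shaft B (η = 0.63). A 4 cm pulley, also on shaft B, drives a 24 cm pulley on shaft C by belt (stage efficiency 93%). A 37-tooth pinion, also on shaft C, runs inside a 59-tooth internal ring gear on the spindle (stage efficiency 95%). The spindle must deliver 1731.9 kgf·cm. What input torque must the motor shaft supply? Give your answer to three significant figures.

Overall ratio R = 26 × 6 × 1.5946 = 248.76; overall efficiency η = 0.63 × 0.93 × 0.95 = 0.5566.
Input torque = output torque / (R × η) = 1731.9 / (248.76 × 0.5566) = 12.508 kgf·cm.

12.5 kgf·cm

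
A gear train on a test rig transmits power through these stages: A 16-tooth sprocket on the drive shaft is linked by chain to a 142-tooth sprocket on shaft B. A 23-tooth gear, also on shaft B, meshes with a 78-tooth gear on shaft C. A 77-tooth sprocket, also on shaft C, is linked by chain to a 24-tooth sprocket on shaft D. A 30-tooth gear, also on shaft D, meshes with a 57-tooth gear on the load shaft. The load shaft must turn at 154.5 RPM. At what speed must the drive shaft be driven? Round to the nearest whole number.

Overall ratio R = 8.875 × 3.3913 × 0.31169 × 1.9 = 17.824.
Required input speed = output speed × R = 154.5 × 17.824 = 2753.8 RPM.

2754 RPM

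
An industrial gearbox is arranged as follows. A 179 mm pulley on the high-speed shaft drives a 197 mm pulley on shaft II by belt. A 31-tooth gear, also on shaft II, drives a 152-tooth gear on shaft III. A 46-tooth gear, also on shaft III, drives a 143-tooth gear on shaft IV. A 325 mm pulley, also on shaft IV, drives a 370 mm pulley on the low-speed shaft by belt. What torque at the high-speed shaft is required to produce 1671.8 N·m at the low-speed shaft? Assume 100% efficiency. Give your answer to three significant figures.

Overall ratio R = 1.1006 × 4.9032 × 3.1087 × 1.1385 = 19.098.
Input torque = output torque / R = 1671.8 / 19.098 = 87.537 N·m.

87.5 N·m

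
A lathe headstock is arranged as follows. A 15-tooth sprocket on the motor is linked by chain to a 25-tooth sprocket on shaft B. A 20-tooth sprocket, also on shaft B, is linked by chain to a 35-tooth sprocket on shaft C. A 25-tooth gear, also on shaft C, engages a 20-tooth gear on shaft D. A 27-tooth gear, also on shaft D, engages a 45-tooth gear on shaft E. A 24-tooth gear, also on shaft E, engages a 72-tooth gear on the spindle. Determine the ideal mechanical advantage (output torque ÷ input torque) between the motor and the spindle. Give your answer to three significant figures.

11.7

Each stage contributes driven/driver: chain 25/15 = 1.6667, chain 35/20 = 1.75, gear mesh 20/25 = 0.8, gear mesh 45/27 = 1.6667, gear mesh 72/24 = 3.
Overall: 1.6667 × 1.75 × 0.8 × 1.6667 × 3 = 11.667.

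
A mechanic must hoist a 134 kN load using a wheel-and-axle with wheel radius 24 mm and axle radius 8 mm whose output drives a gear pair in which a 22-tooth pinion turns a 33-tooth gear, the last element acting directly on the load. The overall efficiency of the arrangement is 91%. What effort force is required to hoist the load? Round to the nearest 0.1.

Wheel-and-axle MA = R/r = 24/8 = 3.
Gear pair MA = 33/22 = 1.5.
Combined ideal MA = 3 × 1.5 = 4.5.
Actual MA = 4.5 × 0.91 = 4.095.
Effort = load / actual MA = 134 / 4.095 = 32.723 kN.

32.7 kN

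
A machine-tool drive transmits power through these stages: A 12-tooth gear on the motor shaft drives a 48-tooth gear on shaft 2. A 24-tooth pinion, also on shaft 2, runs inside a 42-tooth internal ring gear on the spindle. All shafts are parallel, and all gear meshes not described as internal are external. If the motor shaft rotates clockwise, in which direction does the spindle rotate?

counterclockwise

the motor shaft → shaft 2: external mesh, 1 reversal → CCW.
shaft 2 → the spindle: internal mesh, same direction → CCW.
1 reversal in total — an odd number — so the spindle turns opposite to the motor shaft.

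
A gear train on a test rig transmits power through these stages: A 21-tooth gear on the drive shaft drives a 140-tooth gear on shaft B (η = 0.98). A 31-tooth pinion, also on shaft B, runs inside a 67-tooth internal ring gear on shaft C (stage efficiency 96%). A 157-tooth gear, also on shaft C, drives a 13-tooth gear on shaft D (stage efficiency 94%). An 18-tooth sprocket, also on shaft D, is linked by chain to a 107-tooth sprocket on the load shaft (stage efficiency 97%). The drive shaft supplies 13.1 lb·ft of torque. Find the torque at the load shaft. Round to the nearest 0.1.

gear mesh 140/21 = 6.6667 → τ = 13.1·6.6667·0.98 = 85.587 lb·ft
internal gear 67/31 = 2.1613 → τ = 85.587·2.1613·0.96 = 177.58 lb·ft
gear mesh 13/157 = 0.082803 → τ = 177.58·0.082803·0.94 = 13.822 lb·ft
chain 107/18 = 5.9444 → τ = 13.822·5.9444·0.97 = 79.698 lb·ft

79.7 lb·ft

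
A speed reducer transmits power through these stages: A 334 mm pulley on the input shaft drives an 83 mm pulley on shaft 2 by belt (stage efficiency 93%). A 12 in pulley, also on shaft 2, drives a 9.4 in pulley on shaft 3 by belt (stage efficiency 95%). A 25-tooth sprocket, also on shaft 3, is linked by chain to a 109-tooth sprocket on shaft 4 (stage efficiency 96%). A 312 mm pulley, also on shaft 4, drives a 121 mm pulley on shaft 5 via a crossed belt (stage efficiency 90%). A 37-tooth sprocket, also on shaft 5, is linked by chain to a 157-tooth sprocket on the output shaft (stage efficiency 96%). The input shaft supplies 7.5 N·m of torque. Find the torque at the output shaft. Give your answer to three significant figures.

Belt: ratio = 83/334 = 0.2485; torque at shaft 2 = 7.5 × 0.2485 × 0.93 = 1.7333 N·m.
Belt: ratio = 9.4/12 = 0.78333; torque at shaft 3 = 1.7333 × 0.78333 × 0.95 = 1.2899 N·m.
Chain: ratio = 109/25 = 4.36; torque at shaft 4 = 1.2899 × 4.36 × 0.96 = 5.3989 N·m.
Belt: ratio = 121/312 = 0.38782; torque at shaft 5 = 5.3989 × 0.38782 × 0.90 = 1.8844 N·m.
Chain: ratio = 157/37 = 4.2432; torque at the output shaft = 1.8844 × 4.2432 × 0.96 = 7.6762 N·m.

7.68 N·m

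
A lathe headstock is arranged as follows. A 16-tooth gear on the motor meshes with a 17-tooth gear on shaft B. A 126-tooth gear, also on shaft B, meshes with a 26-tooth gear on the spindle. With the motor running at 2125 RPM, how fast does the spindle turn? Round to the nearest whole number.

9692 RPM

the motor → shaft B (gear mesh, 17/16): 2125 ÷ 1.0625 = 2000 RPM
shaft B → the spindle (gear mesh, 26/126): 2000 ÷ 0.20635 = 9692.3 RPM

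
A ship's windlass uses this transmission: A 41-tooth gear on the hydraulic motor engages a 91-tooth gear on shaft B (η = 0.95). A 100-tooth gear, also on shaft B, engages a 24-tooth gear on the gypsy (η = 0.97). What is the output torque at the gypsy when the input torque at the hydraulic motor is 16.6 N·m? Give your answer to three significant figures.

8.15 N·m

After the gear mesh (91/41): 16.6 × 2.2195 × 0.95 = 35.002 N·m
After the gear mesh (24/100): 35.002 × 0.24 × 0.97 = 8.1484 N·m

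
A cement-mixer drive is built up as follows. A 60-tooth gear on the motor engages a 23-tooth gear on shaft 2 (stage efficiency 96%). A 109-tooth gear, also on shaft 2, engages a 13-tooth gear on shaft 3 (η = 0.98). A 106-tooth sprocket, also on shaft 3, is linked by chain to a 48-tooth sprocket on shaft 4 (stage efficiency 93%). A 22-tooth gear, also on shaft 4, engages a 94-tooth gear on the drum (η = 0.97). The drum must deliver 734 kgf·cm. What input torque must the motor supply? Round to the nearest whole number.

Overall ratio R = 0.38333 × 0.11927 × 0.45283 × 4.2727 = 0.088457; overall efficiency η = 0.96 × 0.98 × 0.93 × 0.97 = 0.8487.
Input torque = output torque / (R × η) = 734 / (0.088457 × 0.8487) = 9777.1 kgf·cm.

9777 kgf·cm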